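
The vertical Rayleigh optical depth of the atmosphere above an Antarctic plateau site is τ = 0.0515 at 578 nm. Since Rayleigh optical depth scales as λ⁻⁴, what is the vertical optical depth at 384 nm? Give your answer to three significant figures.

τ(384 nm) = τ(578 nm) × (578/384)⁴ = 0.0515 × (1.5052)⁴ = 0.0515 × 5.1332 = 0.2644.

0.264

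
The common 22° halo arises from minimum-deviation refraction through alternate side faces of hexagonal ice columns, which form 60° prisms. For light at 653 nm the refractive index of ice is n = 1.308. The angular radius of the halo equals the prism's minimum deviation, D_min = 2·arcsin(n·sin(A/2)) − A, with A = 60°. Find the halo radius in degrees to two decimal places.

n·sin(A/2) = 1.308 × sin 30° = 1.308 × 0.5000 = 0.6540.
D_min = 2·arcsin(0.6540) − 60° = 2 × 40.844° − 60° = 21.688°.

21.69°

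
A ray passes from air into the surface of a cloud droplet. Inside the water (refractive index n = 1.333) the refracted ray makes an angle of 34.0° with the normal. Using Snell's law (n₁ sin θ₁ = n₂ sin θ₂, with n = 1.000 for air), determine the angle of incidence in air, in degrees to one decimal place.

48.2°

Snell: sin θ_i = n · sin θ_r = 1.333 × sin 34.0° = 1.333 × 0.5592 = 0.7454.
θ_i = arcsin(0.7454) = 48.19°.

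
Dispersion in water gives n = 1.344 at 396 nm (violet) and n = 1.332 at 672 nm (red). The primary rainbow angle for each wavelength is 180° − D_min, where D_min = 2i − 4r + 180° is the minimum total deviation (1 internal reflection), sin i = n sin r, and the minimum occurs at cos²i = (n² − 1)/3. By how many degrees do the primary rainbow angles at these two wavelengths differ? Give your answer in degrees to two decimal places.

At 396 nm (n = 1.344): cos²i = 0.26878 → i = 58.772°, r = 39.512°, D_min = 139.495°, rainbow angle = 40.505°.
At 672 nm (n = 1.332): cos²i = 0.25807 → i = 59.469°, r = 40.290°, D_min = 137.776°, rainbow angle = 42.224°.
Angular width = |40.505° − 42.224°| = 1.719°.

1.72°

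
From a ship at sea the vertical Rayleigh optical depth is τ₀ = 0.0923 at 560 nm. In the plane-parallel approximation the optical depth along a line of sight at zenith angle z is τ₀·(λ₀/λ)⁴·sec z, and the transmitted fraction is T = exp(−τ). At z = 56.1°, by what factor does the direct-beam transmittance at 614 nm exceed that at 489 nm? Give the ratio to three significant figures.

Airmass: sec 56.1° = 1.7929.
τ(614 nm) = 0.0923 × (560/614)⁴ × 1.7929 = 0.0923 × 0.6920 × 1.7929 = 0.1145.
τ(489 nm) = 0.0923 × (560/489)⁴ × 1.7929 = 0.0923 × 1.7200 × 1.7929 = 0.2846.
T(614)/T(489) = exp(τ_B − τ_A) = exp(0.1701) = 1.1854.

1.19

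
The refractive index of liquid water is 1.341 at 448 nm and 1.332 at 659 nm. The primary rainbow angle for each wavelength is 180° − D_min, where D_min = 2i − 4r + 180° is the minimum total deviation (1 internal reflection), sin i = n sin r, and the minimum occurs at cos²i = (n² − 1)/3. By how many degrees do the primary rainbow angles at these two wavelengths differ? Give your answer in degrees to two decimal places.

1.29°

At 448 nm (n = 1.341): cos²i = 0.26609 → i = 58.946°, r = 39.705°, D_min = 139.071°, rainbow angle = 40.929°.
At 659 nm (n = 1.332): cos²i = 0.25807 → i = 59.469°, r = 40.290°, D_min = 137.776°, rainbow angle = 42.224°.
Angular width = |40.929° − 42.224°| = 1.295°.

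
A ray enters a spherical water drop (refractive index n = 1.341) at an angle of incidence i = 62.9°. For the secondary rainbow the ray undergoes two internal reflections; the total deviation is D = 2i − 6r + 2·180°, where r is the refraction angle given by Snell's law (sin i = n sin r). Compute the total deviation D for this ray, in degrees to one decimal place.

sin r = sin 62.9° / 1.341 = 0.8902/1.341 = 0.6638; r = 41.59°.
D = 2·62.9° − 6·41.59° + 2·180° = 125.80° − 249.56° + 360° = 236.24°.

236.2°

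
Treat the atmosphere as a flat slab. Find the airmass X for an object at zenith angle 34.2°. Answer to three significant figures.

X = sec z = 1/cos 34.2° = 1/0.8271 = 1.2091.

1.21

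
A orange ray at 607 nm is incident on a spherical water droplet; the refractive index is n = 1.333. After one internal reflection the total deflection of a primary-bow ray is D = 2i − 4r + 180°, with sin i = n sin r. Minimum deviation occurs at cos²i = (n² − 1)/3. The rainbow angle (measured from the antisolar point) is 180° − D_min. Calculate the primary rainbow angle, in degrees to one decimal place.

42.1°

cos²i = (1.77689 − 1)/3 = 0.25896; i = arccos(0.50888) = 59.410°.
sin r = sin 59.410°/1.333 = 0.64579; r = 40.225°.
D_min = 2·59.410° − 4·40.225° + 180° = 137.922°.
Rainbow angle = 180° − D_min = 42.078°.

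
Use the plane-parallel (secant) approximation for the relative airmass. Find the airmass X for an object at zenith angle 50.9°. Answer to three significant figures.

X = sec z = 1/cos 50.9° = 1/0.6307 = 1.5856.

1.59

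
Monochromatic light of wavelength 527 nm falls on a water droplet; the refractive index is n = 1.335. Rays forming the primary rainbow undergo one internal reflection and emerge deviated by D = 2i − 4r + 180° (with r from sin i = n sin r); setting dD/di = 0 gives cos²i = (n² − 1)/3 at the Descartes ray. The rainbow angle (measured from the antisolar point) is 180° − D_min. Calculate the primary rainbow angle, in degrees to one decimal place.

cos²i = (1.78222 − 1)/3 = 0.26074; i = arccos(0.51063) = 59.294°.
sin r = sin 59.294°/1.335 = 0.64405; r = 40.094°.
D_min = 2·59.294° − 4·40.094° + 180° = 138.212°.
Rainbow angle = 180° − D_min = 41.788°.

41.8°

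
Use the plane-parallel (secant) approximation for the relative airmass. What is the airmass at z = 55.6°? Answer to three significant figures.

X = sec z = 1/cos 55.6° = 1/0.5650 = 1.7700.

1.77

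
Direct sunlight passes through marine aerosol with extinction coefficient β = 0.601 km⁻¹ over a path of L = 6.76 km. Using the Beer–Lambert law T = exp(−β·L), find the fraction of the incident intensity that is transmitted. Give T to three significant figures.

0.0172

τ = β·L = 0.601 × 6.76 = 4.0628.
T = exp(−4.0628) = 0.0172.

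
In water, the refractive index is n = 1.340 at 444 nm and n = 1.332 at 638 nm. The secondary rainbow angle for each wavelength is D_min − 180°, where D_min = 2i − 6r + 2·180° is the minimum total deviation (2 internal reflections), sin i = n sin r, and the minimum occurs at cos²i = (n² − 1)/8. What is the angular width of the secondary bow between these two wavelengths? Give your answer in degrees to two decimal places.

At 444 nm (n = 1.340): cos²i = 0.09945 → i = 71.618°, r = 45.088°, D_min = 232.709°, rainbow angle = 52.709°.
At 638 nm (n = 1.332): cos²i = 0.09678 → i = 71.875°, r = 45.520°, D_min = 230.628°, rainbow angle = 50.628°.
Angular width = |52.709° − 50.628°| = 2.080°.

2.08°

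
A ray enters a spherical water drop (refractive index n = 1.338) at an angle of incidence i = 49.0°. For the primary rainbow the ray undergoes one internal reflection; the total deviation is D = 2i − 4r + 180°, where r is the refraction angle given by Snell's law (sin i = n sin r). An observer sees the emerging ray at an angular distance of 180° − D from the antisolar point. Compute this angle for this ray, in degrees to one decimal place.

39.3°

sin r = sin 49.0° / 1.338 = 0.7547/1.338 = 0.5641; r = 34.34°.
D = 2·49.0° − 4·34.34° + 180° = 98.00° − 137.35° + 180° = 140.65°.
Angle from antisolar point = 180° − D = 39.35°.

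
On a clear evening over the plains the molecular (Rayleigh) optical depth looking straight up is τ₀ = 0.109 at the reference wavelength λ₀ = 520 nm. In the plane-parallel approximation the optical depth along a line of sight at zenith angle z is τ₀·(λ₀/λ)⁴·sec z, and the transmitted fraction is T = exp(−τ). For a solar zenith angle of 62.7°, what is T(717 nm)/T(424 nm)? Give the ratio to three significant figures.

1.60

Airmass: sec 62.7° = 2.1803.
τ(717 nm) = 0.109 × (520/717)⁴ × 2.1803 = 0.109 × 0.2767 × 2.1803 = 0.0657.
τ(424 nm) = 0.109 × (520/424)⁴ × 2.1803 = 0.109 × 2.2623 × 2.1803 = 0.5376.
T(717)/T(424) = exp(τ_B − τ_A) = exp(0.4719) = 1.6030.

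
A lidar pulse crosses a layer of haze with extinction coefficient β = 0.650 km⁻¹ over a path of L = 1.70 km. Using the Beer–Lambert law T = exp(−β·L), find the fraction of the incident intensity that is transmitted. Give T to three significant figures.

0.331

τ = β·L = 0.650 × 1.70 = 1.1050.
T = exp(−1.1050) = 0.3312.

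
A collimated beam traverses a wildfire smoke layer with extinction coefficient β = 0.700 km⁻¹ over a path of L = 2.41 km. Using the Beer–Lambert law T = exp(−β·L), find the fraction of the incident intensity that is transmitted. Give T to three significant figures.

τ = β·L = 0.700 × 2.41 = 1.6870.
T = exp(−1.6870) = 0.1851.

0.185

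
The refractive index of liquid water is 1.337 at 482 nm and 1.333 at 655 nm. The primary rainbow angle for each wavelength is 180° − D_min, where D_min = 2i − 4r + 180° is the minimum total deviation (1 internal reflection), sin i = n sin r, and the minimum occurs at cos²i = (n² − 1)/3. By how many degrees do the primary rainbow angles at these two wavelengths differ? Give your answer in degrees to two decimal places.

0.58°

At 482 nm (n = 1.337): cos²i = 0.26252 → i = 59.178°, r = 39.964°, D_min = 138.500°, rainbow angle = 41.500°.
At 655 nm (n = 1.333): cos²i = 0.25896 → i = 59.410°, r = 40.225°, D_min = 137.922°, rainbow angle = 42.078°.
Angular width = |41.500° − 42.078°| = 0.578°.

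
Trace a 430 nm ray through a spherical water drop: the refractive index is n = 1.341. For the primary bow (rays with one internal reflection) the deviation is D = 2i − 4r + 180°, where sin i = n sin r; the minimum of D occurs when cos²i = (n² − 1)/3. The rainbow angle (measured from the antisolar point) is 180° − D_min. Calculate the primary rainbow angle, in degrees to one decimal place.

40.9°

cos²i = (1.79828 − 1)/3 = 0.26609; i = arccos(0.51584) = 58.946°.
sin r = sin 58.946°/1.341 = 0.63884; r = 39.705°.
D_min = 2·58.946° − 4·39.705° + 180° = 139.071°.
Rainbow angle = 180° − D_min = 40.929°.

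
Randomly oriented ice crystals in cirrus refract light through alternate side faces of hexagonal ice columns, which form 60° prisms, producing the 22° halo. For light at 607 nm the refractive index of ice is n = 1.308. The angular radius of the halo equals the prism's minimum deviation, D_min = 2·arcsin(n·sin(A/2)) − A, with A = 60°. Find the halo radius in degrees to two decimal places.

n·sin(A/2) = 1.308 × sin 30° = 1.308 × 0.5000 = 0.6540.
D_min = 2·arcsin(0.6540) − 60° = 2 × 40.844° − 60° = 21.688°.

21.69°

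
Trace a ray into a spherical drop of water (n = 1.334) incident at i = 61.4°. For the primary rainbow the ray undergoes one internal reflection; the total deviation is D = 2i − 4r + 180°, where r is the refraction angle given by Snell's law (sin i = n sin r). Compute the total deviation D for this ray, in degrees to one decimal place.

sin r = sin 61.4° / 1.334 = 0.8780/1.334 = 0.6582; r = 41.16°.
D = 2·61.4° − 4·41.16° + 180° = 122.80° − 164.64° + 180° = 138.16°.

138.2°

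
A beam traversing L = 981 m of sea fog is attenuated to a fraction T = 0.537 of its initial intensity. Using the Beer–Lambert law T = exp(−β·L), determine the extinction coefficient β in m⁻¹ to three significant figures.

Beer–Lambert: T = exp(−βL) ⇒ β = −ln(T)/L = −ln(0.537)/981 = 0.6218/981 = 0.0006338 m⁻¹.

0.000634 m⁻¹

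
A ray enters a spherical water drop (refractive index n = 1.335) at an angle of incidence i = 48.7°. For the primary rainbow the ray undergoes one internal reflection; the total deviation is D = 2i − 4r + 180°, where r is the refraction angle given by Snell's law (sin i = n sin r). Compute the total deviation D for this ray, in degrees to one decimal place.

sin r = sin 48.7° / 1.335 = 0.7513/1.335 = 0.5627; r = 34.25°.
D = 2·48.7° − 4·34.25° + 180° = 97.40° − 136.98° + 180° = 140.42°.

140.4°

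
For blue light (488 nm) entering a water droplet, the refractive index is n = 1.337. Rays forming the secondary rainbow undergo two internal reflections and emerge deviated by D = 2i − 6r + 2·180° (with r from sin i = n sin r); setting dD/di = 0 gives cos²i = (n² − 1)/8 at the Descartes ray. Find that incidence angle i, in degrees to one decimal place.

71.7°

cos²i = (1.337² − 1)/8 = (1.78757 − 1)/8 = 0.09845.
cos i = 0.31376, so i = 71.714°.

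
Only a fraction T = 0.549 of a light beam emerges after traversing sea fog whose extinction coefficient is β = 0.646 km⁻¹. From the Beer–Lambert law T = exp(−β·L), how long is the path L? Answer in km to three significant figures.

Beer–Lambert: T = exp(−βL) ⇒ L = −ln(T)/β = −ln(0.549)/0.646 = 0.5997/0.646 = 0.9283 km.

0.928 km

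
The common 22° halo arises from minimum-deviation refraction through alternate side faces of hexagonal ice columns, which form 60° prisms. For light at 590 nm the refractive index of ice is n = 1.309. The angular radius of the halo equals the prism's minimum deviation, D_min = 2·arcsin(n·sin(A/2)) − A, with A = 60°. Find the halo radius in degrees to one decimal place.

21.8°

n·sin(A/2) = 1.309 × sin 30° = 1.309 × 0.5000 = 0.6545.
D_min = 2·arcsin(0.6545) − 60° = 2 × 40.882° − 60° = 21.763°.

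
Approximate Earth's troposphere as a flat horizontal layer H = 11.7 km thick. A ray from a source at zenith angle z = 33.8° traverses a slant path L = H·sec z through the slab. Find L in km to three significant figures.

sec z = 1/cos 33.8° = 1.2034.
L = 11.7 × 1.2034 = 14.080 km.

14.1 km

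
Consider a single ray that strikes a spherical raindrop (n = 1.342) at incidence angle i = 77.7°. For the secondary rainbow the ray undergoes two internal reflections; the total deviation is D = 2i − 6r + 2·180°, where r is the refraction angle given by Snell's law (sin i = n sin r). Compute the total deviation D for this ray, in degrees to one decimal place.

235.1°

sin r = sin 77.7° / 1.342 = 0.9770/1.342 = 0.7281; r = 46.72°.
D = 2·77.7° − 6·46.72° + 2·180° = 155.40° − 280.34° + 360° = 235.06°.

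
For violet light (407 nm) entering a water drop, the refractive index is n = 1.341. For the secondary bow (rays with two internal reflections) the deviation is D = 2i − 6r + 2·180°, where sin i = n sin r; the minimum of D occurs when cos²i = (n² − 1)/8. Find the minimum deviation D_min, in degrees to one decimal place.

233.0°

cos²i = (1.79828 − 1)/8 = 0.09979; i = arccos(0.31589) = 71.586°.
sin r = sin 71.586°/1.341 = 0.70753; r = 45.034°.
D_min = 2·71.586° − 6·45.034° + 360° = 232.966°.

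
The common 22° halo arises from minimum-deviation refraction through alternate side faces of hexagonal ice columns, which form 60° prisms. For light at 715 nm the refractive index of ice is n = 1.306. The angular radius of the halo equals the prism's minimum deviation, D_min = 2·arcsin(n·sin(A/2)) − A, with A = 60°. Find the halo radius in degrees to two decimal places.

n·sin(A/2) = 1.306 × sin 30° = 1.306 × 0.5000 = 0.6530.
D_min = 2·arcsin(0.6530) − 60° = 2 × 40.768° − 60° = 21.536°.

21.54°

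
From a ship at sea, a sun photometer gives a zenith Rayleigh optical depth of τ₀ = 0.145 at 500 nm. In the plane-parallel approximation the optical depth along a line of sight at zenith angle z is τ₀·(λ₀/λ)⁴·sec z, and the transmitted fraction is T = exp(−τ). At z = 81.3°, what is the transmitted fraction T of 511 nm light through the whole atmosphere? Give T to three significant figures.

sec 81.3° = 6.6111.
τ = 0.145 × (500/511)⁴ × 6.6111 = 0.145 × 0.9166 × 6.6111 = 0.8787.
T = exp(−0.8787) = 0.4153.

0.415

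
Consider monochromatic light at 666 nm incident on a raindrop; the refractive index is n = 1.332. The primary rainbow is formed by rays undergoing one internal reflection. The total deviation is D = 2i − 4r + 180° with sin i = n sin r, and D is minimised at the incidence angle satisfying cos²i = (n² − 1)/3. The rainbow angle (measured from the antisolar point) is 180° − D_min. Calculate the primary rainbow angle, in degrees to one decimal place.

cos²i = (1.77422 − 1)/3 = 0.25807; i = arccos(0.50801) = 59.469°.
sin r = sin 59.469°/1.332 = 0.64666; r = 40.290°.
D_min = 2·59.469° − 4·40.290° + 180° = 137.776°.
Rainbow angle = 180° − D_min = 42.224°.

42.2°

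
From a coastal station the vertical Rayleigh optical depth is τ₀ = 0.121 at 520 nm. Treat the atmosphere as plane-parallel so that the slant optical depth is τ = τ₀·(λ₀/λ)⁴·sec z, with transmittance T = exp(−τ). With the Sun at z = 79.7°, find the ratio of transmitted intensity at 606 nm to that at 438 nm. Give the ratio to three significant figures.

2.66

Airmass: sec 79.7° = 5.5928.
τ(606 nm) = 0.121 × (520/606)⁴ × 5.5928 = 0.121 × 0.5422 × 5.5928 = 0.3669.
τ(438 nm) = 0.121 × (520/438)⁴ × 5.5928 = 0.121 × 1.9866 × 5.5928 = 1.3444.
T(606)/T(438) = exp(τ_B − τ_A) = exp(0.9775) = 2.6578.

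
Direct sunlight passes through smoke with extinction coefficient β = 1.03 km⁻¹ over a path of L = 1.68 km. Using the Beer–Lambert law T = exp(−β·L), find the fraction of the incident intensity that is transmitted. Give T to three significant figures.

τ = β·L = 1.03 × 1.68 = 1.7304.
T = exp(−1.7304) = 0.1772.

0.177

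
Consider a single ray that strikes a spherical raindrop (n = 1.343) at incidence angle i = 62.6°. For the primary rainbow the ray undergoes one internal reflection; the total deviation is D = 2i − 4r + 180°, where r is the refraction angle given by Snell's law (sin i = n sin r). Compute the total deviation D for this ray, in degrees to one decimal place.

139.7°

sin r = sin 62.6° / 1.343 = 0.8878/1.343 = 0.6611; r = 41.38°.
D = 2·62.6° − 4·41.38° + 180° = 125.20° − 165.53° + 180° = 139.67°.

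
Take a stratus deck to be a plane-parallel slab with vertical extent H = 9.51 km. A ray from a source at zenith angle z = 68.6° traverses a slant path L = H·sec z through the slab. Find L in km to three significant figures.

sec z = 1/cos 68.6° = 2.7407.
L = 9.51 × 2.7407 = 26.064 km.

26.1 km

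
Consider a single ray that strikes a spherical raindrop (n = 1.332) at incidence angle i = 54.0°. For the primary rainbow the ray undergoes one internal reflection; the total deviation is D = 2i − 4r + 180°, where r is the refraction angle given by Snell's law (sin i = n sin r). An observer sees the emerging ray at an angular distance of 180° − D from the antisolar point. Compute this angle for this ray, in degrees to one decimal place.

sin r = sin 54.0° / 1.332 = 0.8090/1.332 = 0.6074; r = 37.40°.
D = 2·54.0° − 4·37.40° + 180° = 108.00° − 149.60° + 180° = 138.40°.
Angle from antisolar point = 180° − D = 41.60°.

41.6°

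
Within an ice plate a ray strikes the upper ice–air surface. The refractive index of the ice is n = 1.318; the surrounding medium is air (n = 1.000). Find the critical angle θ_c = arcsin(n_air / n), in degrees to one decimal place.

49.4°

sin θ_c = n_air / n = 1.000 / 1.318 = 0.7587.
θ_c = arcsin(0.7587) = 49.35°.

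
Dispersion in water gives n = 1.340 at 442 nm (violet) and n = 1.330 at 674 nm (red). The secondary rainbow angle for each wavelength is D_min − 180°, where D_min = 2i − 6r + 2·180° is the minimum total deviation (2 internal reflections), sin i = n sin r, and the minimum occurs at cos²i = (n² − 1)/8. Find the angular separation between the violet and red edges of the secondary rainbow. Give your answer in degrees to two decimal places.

At 442 nm (n = 1.340): cos²i = 0.09945 → i = 71.618°, r = 45.088°, D_min = 232.709°, rainbow angle = 52.709°.
At 674 nm (n = 1.330): cos²i = 0.09611 → i = 71.940°, r = 45.630°, D_min = 230.101°, rainbow angle = 50.101°.
Angular width = |52.709° − 50.101°| = 2.608°.

2.61°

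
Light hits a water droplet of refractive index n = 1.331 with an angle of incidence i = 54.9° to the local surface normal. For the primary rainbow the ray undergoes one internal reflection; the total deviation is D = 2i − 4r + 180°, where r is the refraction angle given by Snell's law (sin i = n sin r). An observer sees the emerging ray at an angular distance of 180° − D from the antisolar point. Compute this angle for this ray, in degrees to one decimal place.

sin r = sin 54.9° / 1.331 = 0.8181/1.331 = 0.6147; r = 37.93°.
D = 2·54.9° − 4·37.93° + 180° = 109.80° − 151.72° + 180° = 138.08°.
Angle from antisolar point = 180° − D = 41.92°.

41.9°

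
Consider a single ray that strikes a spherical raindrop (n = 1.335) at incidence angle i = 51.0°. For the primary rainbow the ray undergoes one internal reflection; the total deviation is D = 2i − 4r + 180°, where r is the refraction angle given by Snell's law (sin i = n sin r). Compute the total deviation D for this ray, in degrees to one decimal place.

sin r = sin 51.0° / 1.335 = 0.7771/1.335 = 0.5821; r = 35.60°.
D = 2·51.0° − 4·35.60° + 180° = 102.00° − 142.40° + 180° = 139.60°.

139.6°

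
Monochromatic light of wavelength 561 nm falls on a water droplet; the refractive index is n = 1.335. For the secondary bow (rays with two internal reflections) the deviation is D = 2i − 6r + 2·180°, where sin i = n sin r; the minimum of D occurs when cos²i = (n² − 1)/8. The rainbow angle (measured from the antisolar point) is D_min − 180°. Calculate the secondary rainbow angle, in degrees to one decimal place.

cos²i = (1.78222 − 1)/8 = 0.09778; i = arccos(0.31269) = 71.778°.
sin r = sin 71.778°/1.335 = 0.71150; r = 45.357°.
D_min = 2·71.778° − 6·45.357° + 360° = 231.414°.
Rainbow angle = D_min − 180° = 51.414°.

51.4°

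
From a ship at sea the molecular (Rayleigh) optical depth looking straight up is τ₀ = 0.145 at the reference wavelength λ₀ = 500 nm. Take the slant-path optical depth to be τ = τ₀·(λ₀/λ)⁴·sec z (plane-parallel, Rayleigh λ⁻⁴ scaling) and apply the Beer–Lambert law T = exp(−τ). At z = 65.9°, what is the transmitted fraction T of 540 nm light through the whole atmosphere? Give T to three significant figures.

sec 65.9° = 2.4490.
τ = 0.145 × (500/540)⁴ × 2.4490 = 0.145 × 0.7350 × 2.4490 = 0.2610.
T = exp(−0.2610) = 0.7703.

0.770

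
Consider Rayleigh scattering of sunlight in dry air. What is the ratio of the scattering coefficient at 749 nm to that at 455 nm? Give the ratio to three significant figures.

Rayleigh scattering ∝ λ⁻⁴, so the ratio of coefficients is the inverse fourth power of the wavelength ratio.
σ(749)/σ(455) = (455/749)⁴ = (0.6075)⁴ = 0.1362.

0.136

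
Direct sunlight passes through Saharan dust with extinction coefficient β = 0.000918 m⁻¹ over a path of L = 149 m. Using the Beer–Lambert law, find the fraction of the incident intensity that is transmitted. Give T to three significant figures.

τ = β·L = 0.000918 × 149 = 0.1368.
T = exp(−0.1368) = 0.8722.

0.872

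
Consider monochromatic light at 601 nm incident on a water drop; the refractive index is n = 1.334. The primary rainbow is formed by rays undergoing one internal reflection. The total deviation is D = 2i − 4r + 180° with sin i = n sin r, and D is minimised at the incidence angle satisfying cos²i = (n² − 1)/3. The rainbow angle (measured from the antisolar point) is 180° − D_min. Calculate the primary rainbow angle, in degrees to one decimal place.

41.9°

cos²i = (1.77956 − 1)/3 = 0.25985; i = arccos(0.50976) = 59.352°.
sin r = sin 59.352°/1.334 = 0.64492; r = 40.159°.
D_min = 2·59.352° − 4·40.159° + 180° = 138.067°.
Rainbow angle = 180° − D_min = 41.933°.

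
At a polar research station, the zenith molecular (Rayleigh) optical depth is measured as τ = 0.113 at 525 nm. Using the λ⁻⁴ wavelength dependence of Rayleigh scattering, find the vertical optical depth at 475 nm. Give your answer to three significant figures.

τ(475 nm) = τ(525 nm) × (525/475)⁴ = 0.113 × (1.1053)⁴ = 0.113 × 1.4923 = 0.1686.

0.169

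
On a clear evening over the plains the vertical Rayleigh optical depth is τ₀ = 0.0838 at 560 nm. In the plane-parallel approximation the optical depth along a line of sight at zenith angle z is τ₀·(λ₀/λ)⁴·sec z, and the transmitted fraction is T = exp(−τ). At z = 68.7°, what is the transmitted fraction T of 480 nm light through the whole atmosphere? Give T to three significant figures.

0.652

sec 68.7° = 2.7529.
τ = 0.0838 × (560/480)⁴ × 2.7529 = 0.0838 × 1.8526 × 2.7529 = 0.4274.
T = exp(−0.4274) = 0.6522.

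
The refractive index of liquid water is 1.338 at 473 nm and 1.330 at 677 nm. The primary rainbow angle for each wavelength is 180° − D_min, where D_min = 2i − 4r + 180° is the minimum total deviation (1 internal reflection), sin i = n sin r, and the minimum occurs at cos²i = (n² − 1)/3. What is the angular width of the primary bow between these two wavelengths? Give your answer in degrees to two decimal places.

At 473 nm (n = 1.338): cos²i = 0.26341 → i = 59.120°, r = 39.899°, D_min = 138.643°, rainbow angle = 41.357°.
At 677 nm (n = 1.330): cos²i = 0.25630 → i = 59.585°, r = 40.422°, D_min = 137.484°, rainbow angle = 42.516°.
Angular width = |41.357° − 42.516°| = 1.160°.

1.16°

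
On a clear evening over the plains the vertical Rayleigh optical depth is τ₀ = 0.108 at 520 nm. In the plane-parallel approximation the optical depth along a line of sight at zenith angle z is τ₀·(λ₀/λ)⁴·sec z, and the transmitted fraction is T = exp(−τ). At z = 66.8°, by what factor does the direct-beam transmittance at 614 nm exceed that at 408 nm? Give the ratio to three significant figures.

1.79

Airmass: sec 66.8° = 2.5384.
τ(614 nm) = 0.108 × (520/614)⁴ × 2.5384 = 0.108 × 0.5144 × 2.5384 = 0.1410.
τ(408 nm) = 0.108 × (520/408)⁴ × 2.5384 = 0.108 × 2.6386 × 2.5384 = 0.7234.
T(614)/T(408) = exp(τ_B − τ_A) = exp(0.5823) = 1.7902.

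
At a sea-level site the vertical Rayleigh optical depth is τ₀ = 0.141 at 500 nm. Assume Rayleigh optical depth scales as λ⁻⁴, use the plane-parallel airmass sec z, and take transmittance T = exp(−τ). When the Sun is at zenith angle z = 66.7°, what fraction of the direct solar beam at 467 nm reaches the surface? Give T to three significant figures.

0.626

sec 66.7° = 2.5282.
τ = 0.141 × (500/467)⁴ × 2.5282 = 0.141 × 1.3141 × 2.5282 = 0.4684.
T = exp(−0.4684) = 0.6260.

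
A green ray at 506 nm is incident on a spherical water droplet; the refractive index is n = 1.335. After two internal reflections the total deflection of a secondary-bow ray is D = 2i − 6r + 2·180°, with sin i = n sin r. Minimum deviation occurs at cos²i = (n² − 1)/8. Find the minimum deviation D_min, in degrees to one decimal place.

cos²i = (1.78222 − 1)/8 = 0.09778; i = arccos(0.31269) = 71.778°.
sin r = sin 71.778°/1.335 = 0.71150; r = 45.357°.
D_min = 2·71.778° − 6·45.357° + 360° = 231.414°.

231.4°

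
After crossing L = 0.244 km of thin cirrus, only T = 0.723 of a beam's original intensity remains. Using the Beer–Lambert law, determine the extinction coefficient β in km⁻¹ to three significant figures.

Beer–Lambert: T = exp(−βL) ⇒ β = −ln(T)/L = −ln(0.723)/0.244 = 0.3243/0.244 = 1.329 km⁻¹.

1.33 km⁻¹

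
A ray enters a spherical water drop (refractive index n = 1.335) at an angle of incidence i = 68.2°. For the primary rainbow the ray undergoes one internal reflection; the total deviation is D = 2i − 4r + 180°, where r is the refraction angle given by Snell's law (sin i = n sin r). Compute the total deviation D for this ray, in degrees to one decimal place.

sin r = sin 68.2° / 1.335 = 0.9285/1.335 = 0.6955; r = 44.07°.
D = 2·68.2° − 4·44.07° + 180° = 136.40° − 176.27° + 180° = 140.13°.

140.1°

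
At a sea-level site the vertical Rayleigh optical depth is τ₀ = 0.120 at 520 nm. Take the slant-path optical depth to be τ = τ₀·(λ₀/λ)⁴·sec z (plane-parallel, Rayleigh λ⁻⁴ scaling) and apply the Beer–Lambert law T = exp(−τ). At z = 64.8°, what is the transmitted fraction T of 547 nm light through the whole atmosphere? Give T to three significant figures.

0.794

sec 64.8° = 2.3486.
τ = 0.120 × (520/547)⁴ × 2.3486 = 0.120 × 0.8167 × 2.3486 = 0.2302.
T = exp(−0.2302) = 0.7944.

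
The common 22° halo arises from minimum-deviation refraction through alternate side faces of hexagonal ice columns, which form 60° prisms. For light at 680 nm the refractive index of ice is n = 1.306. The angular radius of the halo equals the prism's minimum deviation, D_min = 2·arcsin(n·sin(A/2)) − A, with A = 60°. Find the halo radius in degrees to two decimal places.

21.54°

n·sin(A/2) = 1.306 × sin 30° = 1.306 × 0.5000 = 0.6530.
D_min = 2·arcsin(0.6530) − 60° = 2 × 40.768° − 60° = 21.536°.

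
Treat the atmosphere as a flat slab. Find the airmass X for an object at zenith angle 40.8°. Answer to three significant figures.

X = sec z = 1/cos 40.8° = 1/0.7570 = 1.3210.

1.32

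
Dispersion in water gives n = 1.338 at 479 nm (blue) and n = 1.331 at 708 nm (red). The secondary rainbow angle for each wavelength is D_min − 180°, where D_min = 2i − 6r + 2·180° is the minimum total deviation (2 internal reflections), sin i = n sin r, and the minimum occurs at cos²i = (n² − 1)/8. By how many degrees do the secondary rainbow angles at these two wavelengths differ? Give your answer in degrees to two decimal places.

1.83°

At 479 nm (n = 1.338): cos²i = 0.09878 → i = 71.682°, r = 45.195°, D_min = 232.193°, rainbow angle = 52.193°.
At 708 nm (n = 1.331): cos²i = 0.09645 → i = 71.907°, r = 45.575°, D_min = 230.365°, rainbow angle = 50.365°.
Angular width = |52.193° − 50.365°| = 1.828°.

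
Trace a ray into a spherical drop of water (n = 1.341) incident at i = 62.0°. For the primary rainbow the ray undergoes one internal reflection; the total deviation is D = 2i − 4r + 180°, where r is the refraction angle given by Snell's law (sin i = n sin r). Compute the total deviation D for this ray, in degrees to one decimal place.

139.3°

sin r = sin 62.0° / 1.341 = 0.8829/1.341 = 0.6584; r = 41.18°.
D = 2·62.0° − 4·41.18° + 180° = 124.00° − 164.72° + 180° = 139.28°.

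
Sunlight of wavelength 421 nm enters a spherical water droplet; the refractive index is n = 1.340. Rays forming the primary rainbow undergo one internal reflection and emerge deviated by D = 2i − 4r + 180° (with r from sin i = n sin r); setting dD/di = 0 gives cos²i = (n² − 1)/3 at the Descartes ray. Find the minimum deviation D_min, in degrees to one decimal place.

cos²i = (1.79560 − 1)/3 = 0.26520; i = arccos(0.51498) = 59.004°.
sin r = sin 59.004°/1.340 = 0.63971; r = 39.770°.
D_min = 2·59.004° − 4·39.770° + 180° = 138.929°.

138.9°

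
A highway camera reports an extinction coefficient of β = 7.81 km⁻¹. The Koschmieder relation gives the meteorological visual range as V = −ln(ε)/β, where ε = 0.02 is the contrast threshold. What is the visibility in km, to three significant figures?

V = −ln(0.02) / 7.81 = 3.912 / 7.81 = 0.5009 km.

0.501 km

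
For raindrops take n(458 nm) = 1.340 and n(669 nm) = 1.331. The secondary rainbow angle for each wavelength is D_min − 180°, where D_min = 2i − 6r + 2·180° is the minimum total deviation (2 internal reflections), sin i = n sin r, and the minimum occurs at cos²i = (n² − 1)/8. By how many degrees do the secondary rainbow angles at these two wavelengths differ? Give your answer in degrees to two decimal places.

2.34°

At 458 nm (n = 1.340): cos²i = 0.09945 → i = 71.618°, r = 45.088°, D_min = 232.709°, rainbow angle = 52.709°.
At 669 nm (n = 1.331): cos²i = 0.09645 → i = 71.907°, r = 45.575°, D_min = 230.365°, rainbow angle = 50.365°.
Angular width = |52.709° − 50.365°| = 2.344°.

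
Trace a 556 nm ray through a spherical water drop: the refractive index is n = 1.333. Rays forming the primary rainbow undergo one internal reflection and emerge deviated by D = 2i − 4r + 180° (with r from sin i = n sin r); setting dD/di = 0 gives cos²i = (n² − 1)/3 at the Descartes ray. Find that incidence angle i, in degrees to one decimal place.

59.4°

cos²i = (1.333² − 1)/3 = (1.77689 − 1)/3 = 0.25896.
cos i = 0.50888, so i = 59.410°.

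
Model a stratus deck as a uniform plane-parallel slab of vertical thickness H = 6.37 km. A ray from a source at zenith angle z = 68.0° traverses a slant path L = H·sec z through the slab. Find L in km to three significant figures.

17.0 km

sec z = 1/cos 68.0° = 2.6695.
L = 6.37 × 2.6695 = 17.005 km.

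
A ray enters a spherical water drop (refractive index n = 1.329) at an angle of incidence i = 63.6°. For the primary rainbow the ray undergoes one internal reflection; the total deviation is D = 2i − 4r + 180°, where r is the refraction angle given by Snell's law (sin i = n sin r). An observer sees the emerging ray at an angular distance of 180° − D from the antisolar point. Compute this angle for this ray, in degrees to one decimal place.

sin r = sin 63.6° / 1.329 = 0.8957/1.329 = 0.6740; r = 42.37°.
D = 2·63.6° − 4·42.37° + 180° = 127.20° − 169.50° + 180° = 137.70°.
Angle from antisolar point = 180° − D = 42.30°.

42.3°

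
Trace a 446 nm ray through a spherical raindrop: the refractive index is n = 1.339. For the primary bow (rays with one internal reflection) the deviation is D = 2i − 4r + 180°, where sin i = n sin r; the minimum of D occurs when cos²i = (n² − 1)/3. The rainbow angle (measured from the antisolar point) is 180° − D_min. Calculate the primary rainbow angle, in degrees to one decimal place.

cos²i = (1.79292 − 1)/3 = 0.26431; i = arccos(0.51411) = 59.062°.
sin r = sin 59.062°/1.339 = 0.64057; r = 39.834°.
D_min = 2·59.062° − 4·39.834° + 180° = 138.786°.
Rainbow angle = 180° − D_min = 41.214°.

41.2°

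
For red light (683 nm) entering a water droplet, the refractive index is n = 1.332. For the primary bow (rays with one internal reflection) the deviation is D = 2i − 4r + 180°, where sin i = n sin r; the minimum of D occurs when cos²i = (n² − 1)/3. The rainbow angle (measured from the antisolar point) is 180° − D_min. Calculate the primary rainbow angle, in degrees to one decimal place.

42.2°

cos²i = (1.77422 − 1)/3 = 0.25807; i = arccos(0.50801) = 59.469°.
sin r = sin 59.469°/1.332 = 0.64666; r = 40.290°.
D_min = 2·59.469° − 4·40.290° + 180° = 137.776°.
Rainbow angle = 180° − D_min = 42.224°.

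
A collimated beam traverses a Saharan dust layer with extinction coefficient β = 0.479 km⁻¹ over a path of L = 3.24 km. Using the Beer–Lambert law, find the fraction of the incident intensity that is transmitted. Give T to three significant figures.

0.212

τ = β·L = 0.479 × 3.24 = 1.5520.
T = exp(−1.5520) = 0.2118.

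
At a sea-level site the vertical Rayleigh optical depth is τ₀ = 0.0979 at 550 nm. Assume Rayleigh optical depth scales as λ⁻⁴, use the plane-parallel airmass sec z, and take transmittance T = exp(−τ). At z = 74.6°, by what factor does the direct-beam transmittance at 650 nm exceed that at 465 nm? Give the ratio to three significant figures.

1.70

Airmass: sec 74.6° = 3.7657.
τ(650 nm) = 0.0979 × (550/650)⁴ × 3.7657 = 0.0979 × 0.5126 × 3.7657 = 0.1890.
τ(465 nm) = 0.0979 × (550/465)⁴ × 3.7657 = 0.0979 × 1.9572 × 3.7657 = 0.7215.
T(650)/T(465) = exp(τ_B − τ_A) = exp(0.5326) = 1.7033.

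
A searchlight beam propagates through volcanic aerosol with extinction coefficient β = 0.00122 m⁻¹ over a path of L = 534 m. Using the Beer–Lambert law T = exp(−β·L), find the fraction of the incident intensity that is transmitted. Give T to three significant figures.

0.521

τ = β·L = 0.00122 × 534 = 0.6515.
T = exp(−0.6515) = 0.5213.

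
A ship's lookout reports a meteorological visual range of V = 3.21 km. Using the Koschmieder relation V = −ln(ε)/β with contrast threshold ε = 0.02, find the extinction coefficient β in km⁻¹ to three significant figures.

1.22 km⁻¹

β = −ln(0.02) / V = 3.912 / 3.21 = 1.2187 km⁻¹.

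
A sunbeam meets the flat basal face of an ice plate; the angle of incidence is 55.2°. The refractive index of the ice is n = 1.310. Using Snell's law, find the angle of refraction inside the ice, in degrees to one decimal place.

38.8°

Snell: sin θ_r = sin θ_i / n = sin 55.2° / 1.310 = 0.8211 / 1.310 = 0.6268.
θ_r = arcsin(0.6268) = 38.82°.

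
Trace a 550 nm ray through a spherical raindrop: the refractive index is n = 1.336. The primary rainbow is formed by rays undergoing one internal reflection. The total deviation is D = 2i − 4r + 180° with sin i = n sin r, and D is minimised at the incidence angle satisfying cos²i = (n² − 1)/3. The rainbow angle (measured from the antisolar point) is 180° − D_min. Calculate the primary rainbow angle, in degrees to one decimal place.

cos²i = (1.78490 − 1)/3 = 0.26163; i = arccos(0.51150) = 59.236°.
sin r = sin 59.236°/1.336 = 0.64318; r = 40.029°.
D_min = 2·59.236° − 4·40.029° + 180° = 138.356°.
Rainbow angle = 180° − D_min = 41.644°.

41.6°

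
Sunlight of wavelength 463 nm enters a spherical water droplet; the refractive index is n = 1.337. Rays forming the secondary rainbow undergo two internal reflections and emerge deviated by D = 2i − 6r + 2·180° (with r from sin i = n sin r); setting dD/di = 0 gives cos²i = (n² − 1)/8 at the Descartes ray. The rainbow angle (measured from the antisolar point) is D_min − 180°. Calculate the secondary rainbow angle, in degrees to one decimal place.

51.9°

cos²i = (1.78757 − 1)/8 = 0.09845; i = arccos(0.31376) = 71.714°.
sin r = sin 71.714°/1.337 = 0.71017; r = 45.249°.
D_min = 2·71.714° − 6·45.249° + 360° = 231.934°.
Rainbow angle = D_min − 180° = 51.934°.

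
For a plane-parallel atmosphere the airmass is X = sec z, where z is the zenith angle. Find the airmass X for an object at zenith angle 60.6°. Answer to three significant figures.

X = sec z = 1/cos 60.6° = 1/0.4909 = 2.0371.

2.04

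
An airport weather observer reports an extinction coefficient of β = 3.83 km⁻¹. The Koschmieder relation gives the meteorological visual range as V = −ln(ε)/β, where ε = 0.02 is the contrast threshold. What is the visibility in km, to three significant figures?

1.02 km

V = −ln(0.02) / 3.83 = 3.912 / 3.83 = 1.0214 km.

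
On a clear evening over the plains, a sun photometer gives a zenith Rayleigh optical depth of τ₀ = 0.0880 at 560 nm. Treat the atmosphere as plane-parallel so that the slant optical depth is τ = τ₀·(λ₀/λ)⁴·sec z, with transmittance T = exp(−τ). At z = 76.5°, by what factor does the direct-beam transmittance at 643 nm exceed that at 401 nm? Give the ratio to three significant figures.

3.38

Airmass: sec 76.5° = 4.2837.
τ(643 nm) = 0.0880 × (560/643)⁴ × 4.2837 = 0.0880 × 0.5753 × 4.2837 = 0.2169.
τ(401 nm) = 0.0880 × (560/401)⁴ × 4.2837 = 0.0880 × 3.8034 × 4.2837 = 1.4337.
T(643)/T(401) = exp(τ_B − τ_A) = exp(1.2169) = 3.3766.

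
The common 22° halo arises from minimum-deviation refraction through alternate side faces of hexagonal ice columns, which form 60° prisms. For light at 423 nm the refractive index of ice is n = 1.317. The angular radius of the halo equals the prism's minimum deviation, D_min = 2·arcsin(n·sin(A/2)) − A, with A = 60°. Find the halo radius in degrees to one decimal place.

n·sin(A/2) = 1.317 × sin 30° = 1.317 × 0.5000 = 0.6585.
D_min = 2·arcsin(0.6585) − 60° = 2 × 41.186° − 60° = 22.371°.

22.4°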